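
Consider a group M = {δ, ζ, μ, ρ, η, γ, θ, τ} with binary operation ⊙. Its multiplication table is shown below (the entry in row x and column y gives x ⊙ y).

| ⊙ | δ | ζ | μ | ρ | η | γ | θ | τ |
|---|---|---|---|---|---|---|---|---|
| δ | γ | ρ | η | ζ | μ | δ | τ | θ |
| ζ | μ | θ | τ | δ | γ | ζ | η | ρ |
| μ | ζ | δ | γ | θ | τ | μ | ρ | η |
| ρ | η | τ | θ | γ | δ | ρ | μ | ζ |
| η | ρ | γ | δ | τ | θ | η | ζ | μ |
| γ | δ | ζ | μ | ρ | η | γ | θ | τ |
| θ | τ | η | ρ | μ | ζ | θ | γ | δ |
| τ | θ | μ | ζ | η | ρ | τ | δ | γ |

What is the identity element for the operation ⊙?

γ

The identity e satisfies e ⊙ x = x for all x, so its row in the table reproduces the column headers.
Row γ reads: δ, ζ, μ, ρ, η, γ, θ, τ — exactly the header order. So γ is the identity.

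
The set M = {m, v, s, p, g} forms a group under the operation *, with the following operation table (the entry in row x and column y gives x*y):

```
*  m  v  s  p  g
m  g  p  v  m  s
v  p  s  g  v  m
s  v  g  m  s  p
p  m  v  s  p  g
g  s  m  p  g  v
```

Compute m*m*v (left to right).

m*m = g
g*v = m

m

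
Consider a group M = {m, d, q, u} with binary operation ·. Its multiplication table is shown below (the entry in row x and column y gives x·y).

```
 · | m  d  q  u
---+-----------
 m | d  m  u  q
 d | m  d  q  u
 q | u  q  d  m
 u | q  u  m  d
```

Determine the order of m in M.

The identity element is d (its row matches the header).
m^1 = m
m^2 = m·m = d
The first power of m equal to the identity is m^2, so ord(m) = 2.

2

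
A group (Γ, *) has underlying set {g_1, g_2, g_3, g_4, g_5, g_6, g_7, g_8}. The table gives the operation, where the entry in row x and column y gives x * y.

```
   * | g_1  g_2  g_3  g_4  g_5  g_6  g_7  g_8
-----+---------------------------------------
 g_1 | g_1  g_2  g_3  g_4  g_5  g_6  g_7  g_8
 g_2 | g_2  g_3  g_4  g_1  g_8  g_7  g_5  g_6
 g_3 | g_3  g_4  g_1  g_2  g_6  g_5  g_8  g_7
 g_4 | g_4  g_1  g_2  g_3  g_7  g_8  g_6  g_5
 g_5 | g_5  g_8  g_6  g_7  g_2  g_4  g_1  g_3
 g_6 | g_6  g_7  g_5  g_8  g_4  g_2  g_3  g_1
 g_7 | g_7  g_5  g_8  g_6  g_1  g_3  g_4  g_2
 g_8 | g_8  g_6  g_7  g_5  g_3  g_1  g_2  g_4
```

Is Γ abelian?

Yes

Check whether the table is symmetric across its main diagonal.
Every entry (row x, col y) equals the entry (row y, col x), so Γ is abelian.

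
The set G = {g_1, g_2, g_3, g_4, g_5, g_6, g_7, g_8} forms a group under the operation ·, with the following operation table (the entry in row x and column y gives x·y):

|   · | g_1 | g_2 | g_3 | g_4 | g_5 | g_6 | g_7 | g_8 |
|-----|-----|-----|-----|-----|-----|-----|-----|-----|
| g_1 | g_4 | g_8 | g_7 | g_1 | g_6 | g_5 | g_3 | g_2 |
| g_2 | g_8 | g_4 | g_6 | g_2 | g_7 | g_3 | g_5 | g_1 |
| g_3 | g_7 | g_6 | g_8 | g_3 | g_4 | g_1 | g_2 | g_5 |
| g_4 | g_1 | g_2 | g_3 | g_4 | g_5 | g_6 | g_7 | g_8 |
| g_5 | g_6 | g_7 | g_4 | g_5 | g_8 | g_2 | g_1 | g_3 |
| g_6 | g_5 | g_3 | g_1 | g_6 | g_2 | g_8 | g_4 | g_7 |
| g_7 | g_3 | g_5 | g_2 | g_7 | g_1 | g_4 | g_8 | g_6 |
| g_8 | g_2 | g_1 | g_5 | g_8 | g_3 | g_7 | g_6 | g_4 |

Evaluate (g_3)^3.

g_5

g_3^1 = g_3
g_3^2 = g_3·g_3 = g_8
g_3^3 = g_8·g_3 = g_5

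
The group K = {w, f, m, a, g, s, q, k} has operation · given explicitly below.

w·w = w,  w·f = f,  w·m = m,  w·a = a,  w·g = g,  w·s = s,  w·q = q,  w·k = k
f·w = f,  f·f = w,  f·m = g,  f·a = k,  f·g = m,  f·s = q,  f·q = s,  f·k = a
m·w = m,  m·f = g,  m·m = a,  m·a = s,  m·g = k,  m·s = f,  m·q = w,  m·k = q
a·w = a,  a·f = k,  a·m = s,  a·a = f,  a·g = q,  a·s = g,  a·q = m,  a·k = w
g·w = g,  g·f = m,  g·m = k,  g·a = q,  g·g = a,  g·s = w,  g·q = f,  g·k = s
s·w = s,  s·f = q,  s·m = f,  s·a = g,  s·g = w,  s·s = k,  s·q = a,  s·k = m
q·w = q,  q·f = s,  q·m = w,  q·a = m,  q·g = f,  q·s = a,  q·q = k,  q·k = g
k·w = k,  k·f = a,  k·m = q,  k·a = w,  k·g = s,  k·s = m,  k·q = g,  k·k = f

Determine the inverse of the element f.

First locate the identity: row w matches the header, so w is the identity.
Scan row f for w: f·f = w. Hence f^(-1) = f.

f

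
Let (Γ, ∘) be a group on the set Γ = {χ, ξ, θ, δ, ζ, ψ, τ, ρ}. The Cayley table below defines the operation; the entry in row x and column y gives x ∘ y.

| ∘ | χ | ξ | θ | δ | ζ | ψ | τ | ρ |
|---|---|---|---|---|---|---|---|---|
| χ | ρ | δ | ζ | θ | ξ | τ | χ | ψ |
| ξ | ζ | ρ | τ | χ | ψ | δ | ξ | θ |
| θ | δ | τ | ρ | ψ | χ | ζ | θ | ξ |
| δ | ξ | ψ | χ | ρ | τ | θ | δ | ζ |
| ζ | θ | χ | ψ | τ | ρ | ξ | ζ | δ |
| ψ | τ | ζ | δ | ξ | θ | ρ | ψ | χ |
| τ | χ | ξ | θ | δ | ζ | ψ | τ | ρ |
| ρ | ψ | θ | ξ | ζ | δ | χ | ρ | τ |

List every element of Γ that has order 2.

{ρ}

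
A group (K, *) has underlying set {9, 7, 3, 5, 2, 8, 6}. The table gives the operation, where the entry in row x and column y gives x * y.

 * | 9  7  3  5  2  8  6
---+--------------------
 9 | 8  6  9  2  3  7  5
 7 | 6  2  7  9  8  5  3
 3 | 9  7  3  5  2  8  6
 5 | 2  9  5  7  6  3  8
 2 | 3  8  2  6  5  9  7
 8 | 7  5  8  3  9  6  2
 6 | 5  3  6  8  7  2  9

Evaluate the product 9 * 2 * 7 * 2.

9 * 2 = 3
3 * 7 = 7
7 * 2 = 8

8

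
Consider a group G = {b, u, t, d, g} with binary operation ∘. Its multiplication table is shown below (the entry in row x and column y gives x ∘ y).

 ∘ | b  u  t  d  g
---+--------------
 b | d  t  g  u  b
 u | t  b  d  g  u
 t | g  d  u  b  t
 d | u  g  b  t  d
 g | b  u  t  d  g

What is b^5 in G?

g

b^1 = b
b^2 = b ∘ b = d
b^3 = d ∘ b = u
b^4 = u ∘ b = t
b^5 = t ∘ b = g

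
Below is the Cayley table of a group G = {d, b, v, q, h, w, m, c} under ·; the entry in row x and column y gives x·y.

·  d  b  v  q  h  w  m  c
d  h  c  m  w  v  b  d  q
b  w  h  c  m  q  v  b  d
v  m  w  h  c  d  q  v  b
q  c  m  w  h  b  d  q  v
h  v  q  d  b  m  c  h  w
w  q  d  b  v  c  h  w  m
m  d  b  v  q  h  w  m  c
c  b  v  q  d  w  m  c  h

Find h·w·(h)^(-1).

The identity is m. In row h, the entry m sits in column h, so h^(-1) = h.
h·w = c
c·h = w
(Structurally, G here is isomorphic to the quaternion group Q_8.)

w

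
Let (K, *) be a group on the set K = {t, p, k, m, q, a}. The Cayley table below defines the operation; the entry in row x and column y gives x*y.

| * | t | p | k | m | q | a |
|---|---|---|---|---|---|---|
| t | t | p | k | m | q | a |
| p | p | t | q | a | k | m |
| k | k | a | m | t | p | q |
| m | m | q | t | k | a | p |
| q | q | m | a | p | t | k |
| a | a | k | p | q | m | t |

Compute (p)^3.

p^1 = p
p^2 = p*p = t
p^3 = t*p = p
(Structurally, K here is isomorphic to the symmetric group S_3.)

p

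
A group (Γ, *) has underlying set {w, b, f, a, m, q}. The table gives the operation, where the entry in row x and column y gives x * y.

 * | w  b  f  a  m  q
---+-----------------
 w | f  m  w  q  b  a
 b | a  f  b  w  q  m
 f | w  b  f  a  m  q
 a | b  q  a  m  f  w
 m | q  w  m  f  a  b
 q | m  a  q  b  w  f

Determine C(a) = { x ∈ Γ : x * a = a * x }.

Compare row a with column a entry by entry.
m * a = f = a * m, so m commutes with a.
w * a = q but a * w = b, so w does not.
Collecting the elements that commute with a: C(a) = {a, f, m}.

{a, f, m}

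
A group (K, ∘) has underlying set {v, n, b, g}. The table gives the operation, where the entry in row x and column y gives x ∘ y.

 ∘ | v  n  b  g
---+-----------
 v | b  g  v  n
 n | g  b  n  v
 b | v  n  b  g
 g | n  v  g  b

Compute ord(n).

2

The identity element is b (its row matches the header).
n^1 = n
n^2 = n ∘ n = b
The first power of n equal to the identity is n^2, so ord(n) = 2.
(Structurally, K here is isomorphic to the Klein four-group V_4.)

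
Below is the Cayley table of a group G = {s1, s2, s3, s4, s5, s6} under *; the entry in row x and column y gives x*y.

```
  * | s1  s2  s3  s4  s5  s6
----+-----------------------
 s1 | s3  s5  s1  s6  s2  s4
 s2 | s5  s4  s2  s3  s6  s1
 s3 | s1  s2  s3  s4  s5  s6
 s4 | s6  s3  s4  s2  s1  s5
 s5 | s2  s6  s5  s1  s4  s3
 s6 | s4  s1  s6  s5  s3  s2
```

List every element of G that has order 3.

Identity is s3. Compute the order of each non-identity element by repeated multiplication:
  s1: s1 → s3  (order 2)
  s2: s2 → s4 → s3  (order 3)
  s4: s4 → s2 → s3  (order 3)
  s5: s5 → s4 → s1 → s2 → s6 → s3  (order 6)
  s6: s6 → s2 → s1 → s4 → s5 → s3  (order 6)
Elements of order 3: {s2, s4}.

{s2, s4}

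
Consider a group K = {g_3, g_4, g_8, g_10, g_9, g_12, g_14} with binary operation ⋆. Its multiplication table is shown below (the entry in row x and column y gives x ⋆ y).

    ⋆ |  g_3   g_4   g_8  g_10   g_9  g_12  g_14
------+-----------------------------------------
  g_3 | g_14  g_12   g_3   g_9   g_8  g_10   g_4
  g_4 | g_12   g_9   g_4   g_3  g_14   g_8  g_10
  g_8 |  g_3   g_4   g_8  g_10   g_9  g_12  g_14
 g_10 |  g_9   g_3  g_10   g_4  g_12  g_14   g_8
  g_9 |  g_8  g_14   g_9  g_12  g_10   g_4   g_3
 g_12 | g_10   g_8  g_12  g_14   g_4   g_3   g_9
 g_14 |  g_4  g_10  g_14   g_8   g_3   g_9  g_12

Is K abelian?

Check whether the table is symmetric across its main diagonal.
Every entry (row x, col y) equals the entry (row y, col x), so K is abelian.

Yes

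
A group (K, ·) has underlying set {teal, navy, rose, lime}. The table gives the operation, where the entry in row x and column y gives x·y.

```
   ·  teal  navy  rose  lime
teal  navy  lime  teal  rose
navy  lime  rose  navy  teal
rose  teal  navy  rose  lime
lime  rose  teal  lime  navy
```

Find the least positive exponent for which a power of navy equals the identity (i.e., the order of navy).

The identity element is rose (its row matches the header).
navy^1 = navy
navy^2 = navy·navy = rose
The first power of navy equal to the identity is navy^2, so ord(navy) = 2.

2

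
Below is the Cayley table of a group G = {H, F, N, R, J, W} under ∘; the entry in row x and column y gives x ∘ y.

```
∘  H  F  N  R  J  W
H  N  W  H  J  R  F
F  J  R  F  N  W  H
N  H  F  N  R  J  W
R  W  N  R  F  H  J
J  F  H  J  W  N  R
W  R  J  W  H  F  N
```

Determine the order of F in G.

The identity element is N (its row matches the header).
F^1 = F
F^2 = F ∘ F = R
F^3 = R ∘ F = N
The first power of F equal to the identity is F^3, so ord(F) = 3.

3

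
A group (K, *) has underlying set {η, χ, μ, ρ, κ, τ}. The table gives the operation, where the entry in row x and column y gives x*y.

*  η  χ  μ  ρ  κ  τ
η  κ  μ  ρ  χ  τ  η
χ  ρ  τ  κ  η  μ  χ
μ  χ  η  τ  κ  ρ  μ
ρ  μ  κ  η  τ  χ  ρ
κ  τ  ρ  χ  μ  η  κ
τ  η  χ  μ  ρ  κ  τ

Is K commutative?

No

η*ρ = χ but ρ*η = μ.
Since η and ρ do not commute, K is not abelian.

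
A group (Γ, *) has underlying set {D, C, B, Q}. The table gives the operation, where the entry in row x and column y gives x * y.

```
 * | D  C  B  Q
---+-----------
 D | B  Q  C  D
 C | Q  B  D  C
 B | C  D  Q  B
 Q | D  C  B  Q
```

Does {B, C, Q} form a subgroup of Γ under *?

B * C = D, which is not in {B, C, Q}.
The subset is not closed under *, so it is not a subgroup.

No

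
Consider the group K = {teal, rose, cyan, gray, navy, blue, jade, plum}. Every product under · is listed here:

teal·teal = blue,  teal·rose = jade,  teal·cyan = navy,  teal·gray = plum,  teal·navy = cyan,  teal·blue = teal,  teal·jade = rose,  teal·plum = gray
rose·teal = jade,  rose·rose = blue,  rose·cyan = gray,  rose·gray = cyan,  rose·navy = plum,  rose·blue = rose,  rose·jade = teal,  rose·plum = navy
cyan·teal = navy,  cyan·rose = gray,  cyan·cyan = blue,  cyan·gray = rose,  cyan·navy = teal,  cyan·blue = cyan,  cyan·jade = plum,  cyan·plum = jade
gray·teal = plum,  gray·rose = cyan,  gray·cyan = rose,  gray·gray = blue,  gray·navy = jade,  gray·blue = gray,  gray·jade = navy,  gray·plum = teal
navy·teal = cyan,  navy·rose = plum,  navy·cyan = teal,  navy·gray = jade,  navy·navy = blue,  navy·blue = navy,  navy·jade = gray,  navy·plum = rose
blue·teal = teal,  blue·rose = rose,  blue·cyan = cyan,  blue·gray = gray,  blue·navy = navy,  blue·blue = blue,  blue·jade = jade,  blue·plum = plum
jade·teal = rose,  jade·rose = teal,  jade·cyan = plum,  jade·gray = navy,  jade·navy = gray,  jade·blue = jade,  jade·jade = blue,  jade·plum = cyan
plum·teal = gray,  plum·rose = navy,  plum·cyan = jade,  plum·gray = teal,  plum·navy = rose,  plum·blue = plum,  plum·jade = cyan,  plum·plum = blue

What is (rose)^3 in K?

rose

rose^1 = rose
rose^2 = rose·rose = blue
rose^3 = blue·rose = rose
(Structurally, K here is isomorphic to the elementary abelian group (Z_2)^3.)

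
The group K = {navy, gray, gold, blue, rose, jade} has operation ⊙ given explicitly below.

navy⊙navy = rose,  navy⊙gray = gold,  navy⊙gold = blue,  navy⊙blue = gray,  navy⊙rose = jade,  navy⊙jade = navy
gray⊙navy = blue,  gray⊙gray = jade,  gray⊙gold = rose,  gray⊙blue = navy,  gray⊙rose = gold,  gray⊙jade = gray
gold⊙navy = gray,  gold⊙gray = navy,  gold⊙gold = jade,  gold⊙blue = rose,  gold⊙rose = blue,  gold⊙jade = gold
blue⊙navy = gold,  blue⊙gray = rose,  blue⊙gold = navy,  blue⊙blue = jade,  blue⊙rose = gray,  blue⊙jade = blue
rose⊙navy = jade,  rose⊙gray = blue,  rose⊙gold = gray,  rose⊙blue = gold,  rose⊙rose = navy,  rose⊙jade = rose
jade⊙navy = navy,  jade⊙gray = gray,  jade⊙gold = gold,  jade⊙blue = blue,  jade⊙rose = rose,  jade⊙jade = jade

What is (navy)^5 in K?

rose

navy^1 = navy
navy^2 = navy ⊙ navy = rose
navy^3 = rose ⊙ navy = jade
navy^4 = jade ⊙ navy = navy
navy^5 = navy ⊙ navy = rose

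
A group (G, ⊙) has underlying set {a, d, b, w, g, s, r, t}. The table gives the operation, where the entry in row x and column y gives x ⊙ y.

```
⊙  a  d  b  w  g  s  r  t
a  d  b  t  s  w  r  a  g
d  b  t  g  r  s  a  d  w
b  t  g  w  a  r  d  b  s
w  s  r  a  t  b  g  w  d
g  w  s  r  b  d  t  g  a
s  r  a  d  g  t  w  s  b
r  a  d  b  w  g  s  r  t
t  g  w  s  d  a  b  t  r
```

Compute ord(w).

4

The identity element is r (its row matches the header).
w^1 = w
w^2 = w ⊙ w = t
w^3 = t ⊙ w = d
w^4 = d ⊙ w = r
The first power of w equal to the identity is w^4, so ord(w) = 4.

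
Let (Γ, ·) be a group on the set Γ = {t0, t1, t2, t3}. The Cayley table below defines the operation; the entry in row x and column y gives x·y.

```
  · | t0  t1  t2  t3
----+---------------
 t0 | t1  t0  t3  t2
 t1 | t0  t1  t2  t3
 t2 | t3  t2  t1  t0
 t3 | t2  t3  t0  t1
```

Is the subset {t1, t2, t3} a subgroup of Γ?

t2·t3 = t0, which is not in {t1, t2, t3}.
The subset is not closed under ·, so it is not a subgroup.

No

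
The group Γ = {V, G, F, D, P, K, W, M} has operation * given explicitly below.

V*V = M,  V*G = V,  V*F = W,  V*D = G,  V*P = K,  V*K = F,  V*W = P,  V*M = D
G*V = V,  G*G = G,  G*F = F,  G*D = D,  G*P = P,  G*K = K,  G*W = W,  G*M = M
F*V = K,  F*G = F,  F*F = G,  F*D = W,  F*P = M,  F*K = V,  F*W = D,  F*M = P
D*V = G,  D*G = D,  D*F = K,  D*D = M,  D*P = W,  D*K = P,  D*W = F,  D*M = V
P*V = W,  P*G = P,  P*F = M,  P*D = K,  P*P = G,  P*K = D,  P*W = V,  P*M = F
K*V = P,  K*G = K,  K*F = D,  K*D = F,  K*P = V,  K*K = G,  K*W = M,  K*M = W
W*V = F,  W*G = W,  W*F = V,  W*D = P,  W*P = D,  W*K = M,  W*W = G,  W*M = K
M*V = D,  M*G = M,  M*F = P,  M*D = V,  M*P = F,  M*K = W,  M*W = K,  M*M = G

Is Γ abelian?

No

V*K = F but K*V = P.
Since V and K do not commute, Γ is not abelian.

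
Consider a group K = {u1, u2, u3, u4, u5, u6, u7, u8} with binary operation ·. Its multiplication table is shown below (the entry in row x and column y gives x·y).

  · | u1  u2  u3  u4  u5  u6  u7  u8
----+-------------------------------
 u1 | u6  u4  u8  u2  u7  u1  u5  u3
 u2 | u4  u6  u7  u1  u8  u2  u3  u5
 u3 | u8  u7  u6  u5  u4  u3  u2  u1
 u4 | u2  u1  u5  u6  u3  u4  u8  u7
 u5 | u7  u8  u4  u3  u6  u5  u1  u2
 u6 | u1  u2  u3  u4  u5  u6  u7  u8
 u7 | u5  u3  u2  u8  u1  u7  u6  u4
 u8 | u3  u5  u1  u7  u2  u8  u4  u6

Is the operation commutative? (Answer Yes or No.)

Yes

Check whether the table is symmetric across its main diagonal.
Every entry (row x, col y) equals the entry (row y, col x), so K is abelian.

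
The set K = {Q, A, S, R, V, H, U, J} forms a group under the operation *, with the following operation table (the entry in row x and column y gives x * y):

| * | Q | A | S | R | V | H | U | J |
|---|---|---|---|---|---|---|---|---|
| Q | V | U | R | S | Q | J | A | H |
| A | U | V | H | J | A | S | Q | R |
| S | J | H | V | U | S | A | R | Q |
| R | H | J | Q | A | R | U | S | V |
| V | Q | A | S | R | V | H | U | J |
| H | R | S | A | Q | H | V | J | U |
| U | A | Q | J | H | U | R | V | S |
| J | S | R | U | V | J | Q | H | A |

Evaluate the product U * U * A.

U * U = V
V * A = A

A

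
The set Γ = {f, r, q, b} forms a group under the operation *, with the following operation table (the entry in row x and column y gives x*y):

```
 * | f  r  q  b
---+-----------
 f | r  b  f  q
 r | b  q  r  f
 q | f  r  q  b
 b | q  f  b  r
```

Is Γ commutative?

Yes

Check whether the table is symmetric across its main diagonal.
Every entry (row x, col y) equals the entry (row y, col x), so Γ is abelian.
(In fact Γ ≅ the cyclic group Z_4.)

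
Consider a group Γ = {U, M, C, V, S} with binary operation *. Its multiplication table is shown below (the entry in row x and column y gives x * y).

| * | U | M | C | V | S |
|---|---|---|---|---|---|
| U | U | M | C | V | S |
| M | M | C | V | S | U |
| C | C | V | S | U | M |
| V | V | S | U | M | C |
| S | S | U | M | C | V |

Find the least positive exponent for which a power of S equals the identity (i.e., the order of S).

The identity element is U (its row matches the header).
S^1 = S
S^2 = S * S = V
S^3 = V * S = C
S^4 = C * S = M
S^5 = M * S = U
The first power of S equal to the identity is S^5, so ord(S) = 5.

5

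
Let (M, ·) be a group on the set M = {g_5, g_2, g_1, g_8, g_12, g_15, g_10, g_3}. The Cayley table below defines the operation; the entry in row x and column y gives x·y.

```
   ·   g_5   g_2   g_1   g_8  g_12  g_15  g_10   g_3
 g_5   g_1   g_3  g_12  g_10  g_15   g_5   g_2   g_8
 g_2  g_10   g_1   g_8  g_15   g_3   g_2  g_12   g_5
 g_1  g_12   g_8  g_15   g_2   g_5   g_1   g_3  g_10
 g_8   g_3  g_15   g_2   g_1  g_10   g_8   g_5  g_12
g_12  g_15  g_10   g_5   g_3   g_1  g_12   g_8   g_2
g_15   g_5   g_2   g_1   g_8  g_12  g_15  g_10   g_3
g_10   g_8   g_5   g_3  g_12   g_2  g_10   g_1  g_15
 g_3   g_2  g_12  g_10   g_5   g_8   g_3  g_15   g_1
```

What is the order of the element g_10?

The identity element is g_15 (its row matches the header).
g_10^1 = g_10
g_10^2 = g_10·g_10 = g_1
g_10^3 = g_1·g_10 = g_3
g_10^4 = g_3·g_10 = g_15
The first power of g_10 equal to the identity is g_10^4, so ord(g_10) = 4.

4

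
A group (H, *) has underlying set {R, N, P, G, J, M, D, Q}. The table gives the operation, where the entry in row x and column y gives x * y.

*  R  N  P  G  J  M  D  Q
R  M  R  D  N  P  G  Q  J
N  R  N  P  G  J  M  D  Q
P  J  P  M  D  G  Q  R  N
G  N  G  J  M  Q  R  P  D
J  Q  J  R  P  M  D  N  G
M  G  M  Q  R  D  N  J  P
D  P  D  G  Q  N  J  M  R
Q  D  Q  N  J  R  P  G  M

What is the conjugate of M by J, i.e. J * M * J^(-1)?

The identity is N. In row J, the entry N sits in column D, so J^(-1) = D.
J * M = D
D * D = M

M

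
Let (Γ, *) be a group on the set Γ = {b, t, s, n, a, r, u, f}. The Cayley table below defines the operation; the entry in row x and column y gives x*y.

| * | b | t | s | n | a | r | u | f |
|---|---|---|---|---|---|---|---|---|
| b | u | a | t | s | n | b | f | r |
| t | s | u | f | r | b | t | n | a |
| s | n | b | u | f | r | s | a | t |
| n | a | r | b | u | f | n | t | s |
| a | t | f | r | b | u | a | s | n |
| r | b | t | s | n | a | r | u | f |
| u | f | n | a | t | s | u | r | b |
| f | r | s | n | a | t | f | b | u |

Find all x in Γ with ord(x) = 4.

{a, b, f, n, s, t}

Identity is r. Compute the order of each non-identity element by repeated multiplication:
  b: b → u → f → r  (order 4)
  t: t → u → n → r  (order 4)
  s: s → u → a → r  (order 4)
  n: n → u → t → r  (order 4)
  a: a → u → s → r  (order 4)
  u: u → r  (order 2)
  f: f → u → b → r  (order 4)
Elements of order 4: {a, b, f, n, s, t}.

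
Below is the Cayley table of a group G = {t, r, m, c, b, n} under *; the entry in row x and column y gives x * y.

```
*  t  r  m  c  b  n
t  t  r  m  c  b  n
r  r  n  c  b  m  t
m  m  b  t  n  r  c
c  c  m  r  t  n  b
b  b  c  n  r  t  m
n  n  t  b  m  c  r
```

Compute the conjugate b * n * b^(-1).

r

The identity is t. In row b, the entry t sits in column b, so b^(-1) = b.
b * n = m
m * b = r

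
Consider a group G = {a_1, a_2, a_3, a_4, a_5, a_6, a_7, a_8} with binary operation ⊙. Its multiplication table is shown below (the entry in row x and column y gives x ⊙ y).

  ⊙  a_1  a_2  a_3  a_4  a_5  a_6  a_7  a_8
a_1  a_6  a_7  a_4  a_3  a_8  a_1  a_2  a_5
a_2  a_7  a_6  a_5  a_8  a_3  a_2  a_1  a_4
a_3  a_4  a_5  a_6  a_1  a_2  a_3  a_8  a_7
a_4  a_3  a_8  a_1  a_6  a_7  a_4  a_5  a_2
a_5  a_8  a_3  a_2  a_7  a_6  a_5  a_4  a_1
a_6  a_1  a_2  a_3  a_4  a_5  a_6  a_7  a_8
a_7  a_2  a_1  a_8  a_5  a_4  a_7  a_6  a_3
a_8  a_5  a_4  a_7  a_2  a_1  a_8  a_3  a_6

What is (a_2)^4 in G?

a_6

a_2^1 = a_2
a_2^2 = a_2 ⊙ a_2 = a_6
a_2^3 = a_6 ⊙ a_2 = a_2
a_2^4 = a_2 ⊙ a_2 = a_6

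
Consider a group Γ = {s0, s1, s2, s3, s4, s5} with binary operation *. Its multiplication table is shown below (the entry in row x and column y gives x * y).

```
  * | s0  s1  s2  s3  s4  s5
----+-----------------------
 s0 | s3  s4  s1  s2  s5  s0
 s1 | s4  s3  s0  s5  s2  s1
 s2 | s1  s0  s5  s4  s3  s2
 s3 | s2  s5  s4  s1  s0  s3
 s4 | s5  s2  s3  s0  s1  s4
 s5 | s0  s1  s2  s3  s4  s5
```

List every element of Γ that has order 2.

Identity is s5. Compute the order of each non-identity element by repeated multiplication:
  s0: s0 → s3 → s2 → s1 → s4 → s5  (order 6)
  s1: s1 → s3 → s5  (order 3)
  s2: s2 → s5  (order 2)
  s3: s3 → s1 → s5  (order 3)
  s4: s4 → s1 → s2 → s3 → s0 → s5  (order 6)
Elements of order 2: {s2}.

{s2}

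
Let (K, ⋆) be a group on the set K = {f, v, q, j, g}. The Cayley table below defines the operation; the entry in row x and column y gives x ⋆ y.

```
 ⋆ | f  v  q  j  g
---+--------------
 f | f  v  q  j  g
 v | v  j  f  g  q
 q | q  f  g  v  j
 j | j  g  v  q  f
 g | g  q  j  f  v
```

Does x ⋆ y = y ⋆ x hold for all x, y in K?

Check whether the table is symmetric across its main diagonal.
Every entry (row x, col y) equals the entry (row y, col x), so K is abelian.
(In fact K ≅ the cyclic group Z_5.)

Yes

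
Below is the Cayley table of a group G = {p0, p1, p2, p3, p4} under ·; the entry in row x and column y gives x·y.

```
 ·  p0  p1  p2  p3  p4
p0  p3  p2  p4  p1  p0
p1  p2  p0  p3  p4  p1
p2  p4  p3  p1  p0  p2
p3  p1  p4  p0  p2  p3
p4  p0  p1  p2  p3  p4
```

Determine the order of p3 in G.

5

The identity element is p4 (its row matches the header).
p3^1 = p3
p3^2 = p3·p3 = p2
p3^3 = p2·p3 = p0
p3^4 = p0·p3 = p1
p3^5 = p1·p3 = p4
The first power of p3 equal to the identity is p3^5, so ord(p3) = 5.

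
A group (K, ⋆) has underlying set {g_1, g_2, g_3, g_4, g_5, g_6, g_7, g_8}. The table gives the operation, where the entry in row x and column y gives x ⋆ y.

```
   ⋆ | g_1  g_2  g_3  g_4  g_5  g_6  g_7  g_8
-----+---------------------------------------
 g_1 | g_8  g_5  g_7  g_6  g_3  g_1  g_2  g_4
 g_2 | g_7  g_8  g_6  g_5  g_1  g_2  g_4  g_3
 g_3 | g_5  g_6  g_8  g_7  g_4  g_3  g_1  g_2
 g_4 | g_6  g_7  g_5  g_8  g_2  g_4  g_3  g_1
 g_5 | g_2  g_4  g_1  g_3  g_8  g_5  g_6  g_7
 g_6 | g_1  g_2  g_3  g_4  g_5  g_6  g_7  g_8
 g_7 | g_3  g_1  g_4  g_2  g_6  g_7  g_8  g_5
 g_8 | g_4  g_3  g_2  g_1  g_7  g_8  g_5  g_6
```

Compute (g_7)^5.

g_7

g_7^1 = g_7
g_7^2 = g_7 ⋆ g_7 = g_8
g_7^3 = g_8 ⋆ g_7 = g_5
g_7^4 = g_5 ⋆ g_7 = g_6
g_7^5 = g_6 ⋆ g_7 = g_7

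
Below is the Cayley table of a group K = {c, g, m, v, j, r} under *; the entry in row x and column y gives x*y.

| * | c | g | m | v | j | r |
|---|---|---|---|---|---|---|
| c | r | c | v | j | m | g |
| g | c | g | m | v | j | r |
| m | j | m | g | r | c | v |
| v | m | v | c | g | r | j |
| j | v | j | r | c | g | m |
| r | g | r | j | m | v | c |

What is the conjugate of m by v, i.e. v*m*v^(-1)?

j

The identity is g. In row v, the entry g sits in column v, so v^(-1) = v.
v*m = c
c*v = j
(Structurally, K here is isomorphic to the symmetric group S_3.)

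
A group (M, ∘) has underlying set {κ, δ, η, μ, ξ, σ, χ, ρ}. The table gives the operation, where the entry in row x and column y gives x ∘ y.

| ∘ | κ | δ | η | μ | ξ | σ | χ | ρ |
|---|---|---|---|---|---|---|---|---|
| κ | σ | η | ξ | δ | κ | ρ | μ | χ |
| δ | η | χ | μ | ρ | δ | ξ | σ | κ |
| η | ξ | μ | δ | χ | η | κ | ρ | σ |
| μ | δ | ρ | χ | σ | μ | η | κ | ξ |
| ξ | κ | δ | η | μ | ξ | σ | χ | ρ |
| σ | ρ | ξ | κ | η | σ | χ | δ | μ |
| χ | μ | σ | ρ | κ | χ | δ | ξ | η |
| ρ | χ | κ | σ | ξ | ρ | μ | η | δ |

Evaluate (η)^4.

η^1 = η
η^2 = η ∘ η = δ
η^3 = δ ∘ η = μ
η^4 = μ ∘ η = χ

χ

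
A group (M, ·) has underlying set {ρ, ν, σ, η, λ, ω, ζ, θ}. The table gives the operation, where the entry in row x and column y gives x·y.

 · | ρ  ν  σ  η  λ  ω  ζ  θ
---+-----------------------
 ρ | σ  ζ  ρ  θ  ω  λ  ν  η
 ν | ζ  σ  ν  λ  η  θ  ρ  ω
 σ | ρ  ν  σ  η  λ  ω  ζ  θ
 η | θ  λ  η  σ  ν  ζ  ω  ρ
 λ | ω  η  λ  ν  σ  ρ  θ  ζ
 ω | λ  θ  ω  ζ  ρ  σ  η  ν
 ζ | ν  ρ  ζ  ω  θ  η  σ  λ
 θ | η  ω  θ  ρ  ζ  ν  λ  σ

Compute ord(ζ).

2

The identity element is σ (its row matches the header).
ζ^1 = ζ
ζ^2 = ζ·ζ = σ
The first power of ζ equal to the identity is ζ^2, so ord(ζ) = 2.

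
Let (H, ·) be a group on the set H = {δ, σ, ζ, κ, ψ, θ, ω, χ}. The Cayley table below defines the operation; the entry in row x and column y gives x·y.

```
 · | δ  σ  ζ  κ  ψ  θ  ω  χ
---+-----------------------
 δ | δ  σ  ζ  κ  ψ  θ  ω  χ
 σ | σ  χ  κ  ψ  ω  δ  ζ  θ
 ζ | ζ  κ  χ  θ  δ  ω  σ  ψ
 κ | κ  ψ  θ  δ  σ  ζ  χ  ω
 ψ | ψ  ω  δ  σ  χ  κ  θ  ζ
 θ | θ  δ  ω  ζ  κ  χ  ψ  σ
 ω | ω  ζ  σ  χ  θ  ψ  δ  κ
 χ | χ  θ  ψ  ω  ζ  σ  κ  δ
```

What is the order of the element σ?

The identity element is δ (its row matches the header).
σ^1 = σ
σ^2 = σ·σ = χ
σ^3 = χ·σ = θ
σ^4 = θ·σ = δ
The first power of σ equal to the identity is σ^4, so ord(σ) = 4.

4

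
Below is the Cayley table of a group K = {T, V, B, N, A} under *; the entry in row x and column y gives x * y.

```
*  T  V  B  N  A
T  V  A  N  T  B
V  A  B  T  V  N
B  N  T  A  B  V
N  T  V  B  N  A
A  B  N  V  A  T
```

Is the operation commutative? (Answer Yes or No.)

Yes

Check whether the table is symmetric across its main diagonal.
Every entry (row x, col y) equals the entry (row y, col x), so K is abelian.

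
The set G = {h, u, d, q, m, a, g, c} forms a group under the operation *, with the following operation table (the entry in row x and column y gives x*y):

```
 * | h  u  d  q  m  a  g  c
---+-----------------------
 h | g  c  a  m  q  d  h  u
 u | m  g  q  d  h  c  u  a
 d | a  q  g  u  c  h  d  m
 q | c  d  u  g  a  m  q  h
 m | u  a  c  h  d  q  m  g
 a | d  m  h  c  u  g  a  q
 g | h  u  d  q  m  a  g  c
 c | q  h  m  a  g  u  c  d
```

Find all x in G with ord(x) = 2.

{a, d, h, q, u}

Identity is g. Compute the order of each non-identity element by repeated multiplication:
  h: h → g  (order 2)
  u: u → g  (order 2)
  d: d → g  (order 2)
  q: q → g  (order 2)
  m: m → d → c → g  (order 4)
  a: a → g  (order 2)
  c: c → d → m → g  (order 4)
Elements of order 2: {a, d, h, q, u}.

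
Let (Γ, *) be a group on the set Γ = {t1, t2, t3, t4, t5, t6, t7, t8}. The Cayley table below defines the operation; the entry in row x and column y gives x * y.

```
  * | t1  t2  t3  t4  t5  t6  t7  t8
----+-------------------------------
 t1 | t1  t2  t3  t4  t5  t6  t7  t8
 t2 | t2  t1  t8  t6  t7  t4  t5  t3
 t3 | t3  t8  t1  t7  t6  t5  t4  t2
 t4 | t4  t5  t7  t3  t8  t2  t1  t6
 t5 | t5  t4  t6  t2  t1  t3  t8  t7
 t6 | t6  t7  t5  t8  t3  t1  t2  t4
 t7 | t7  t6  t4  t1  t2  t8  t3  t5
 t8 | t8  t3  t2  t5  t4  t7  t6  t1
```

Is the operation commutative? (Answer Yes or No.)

t7 * t6 = t8 but t6 * t7 = t2.
Since t7 and t6 do not commute, Γ is not abelian.

No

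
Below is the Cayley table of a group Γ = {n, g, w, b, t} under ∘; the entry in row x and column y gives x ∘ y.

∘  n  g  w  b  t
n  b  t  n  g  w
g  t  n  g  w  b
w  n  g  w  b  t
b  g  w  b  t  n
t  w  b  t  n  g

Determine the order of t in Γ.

5

The identity element is w (its row matches the header).
t^1 = t
t^2 = t ∘ t = g
t^3 = g ∘ t = b
t^4 = b ∘ t = n
t^5 = n ∘ t = w
The first power of t equal to the identity is t^5, so ord(t) = 5.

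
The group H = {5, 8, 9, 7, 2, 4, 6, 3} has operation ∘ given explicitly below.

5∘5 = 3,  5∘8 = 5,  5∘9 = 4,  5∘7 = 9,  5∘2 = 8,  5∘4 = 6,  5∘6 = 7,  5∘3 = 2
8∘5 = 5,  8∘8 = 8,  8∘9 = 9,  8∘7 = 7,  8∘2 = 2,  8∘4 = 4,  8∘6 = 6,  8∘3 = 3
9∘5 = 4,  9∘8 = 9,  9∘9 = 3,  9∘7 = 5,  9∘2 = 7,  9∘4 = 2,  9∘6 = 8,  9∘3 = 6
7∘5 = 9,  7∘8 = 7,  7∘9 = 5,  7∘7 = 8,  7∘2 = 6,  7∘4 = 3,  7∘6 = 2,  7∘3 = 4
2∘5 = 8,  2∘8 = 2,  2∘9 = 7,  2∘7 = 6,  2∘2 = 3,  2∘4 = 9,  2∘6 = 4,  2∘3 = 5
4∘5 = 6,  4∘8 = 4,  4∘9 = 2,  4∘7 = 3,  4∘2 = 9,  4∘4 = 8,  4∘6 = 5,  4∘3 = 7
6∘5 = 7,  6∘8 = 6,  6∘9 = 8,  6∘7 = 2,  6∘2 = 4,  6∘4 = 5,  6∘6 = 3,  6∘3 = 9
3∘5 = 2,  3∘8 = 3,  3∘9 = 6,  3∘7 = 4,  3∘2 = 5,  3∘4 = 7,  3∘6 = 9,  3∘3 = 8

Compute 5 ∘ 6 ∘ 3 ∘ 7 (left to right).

5 ∘ 6 = 7
7 ∘ 3 = 4
4 ∘ 7 = 3

3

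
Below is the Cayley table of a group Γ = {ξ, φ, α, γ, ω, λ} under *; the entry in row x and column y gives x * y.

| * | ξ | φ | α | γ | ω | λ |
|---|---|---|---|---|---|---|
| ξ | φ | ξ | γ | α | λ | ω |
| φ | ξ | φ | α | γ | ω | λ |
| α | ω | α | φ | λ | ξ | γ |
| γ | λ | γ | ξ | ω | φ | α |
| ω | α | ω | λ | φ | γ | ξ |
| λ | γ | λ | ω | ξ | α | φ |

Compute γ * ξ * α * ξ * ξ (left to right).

γ * ξ = λ
λ * α = ω
ω * ξ = α
α * ξ = ω

ω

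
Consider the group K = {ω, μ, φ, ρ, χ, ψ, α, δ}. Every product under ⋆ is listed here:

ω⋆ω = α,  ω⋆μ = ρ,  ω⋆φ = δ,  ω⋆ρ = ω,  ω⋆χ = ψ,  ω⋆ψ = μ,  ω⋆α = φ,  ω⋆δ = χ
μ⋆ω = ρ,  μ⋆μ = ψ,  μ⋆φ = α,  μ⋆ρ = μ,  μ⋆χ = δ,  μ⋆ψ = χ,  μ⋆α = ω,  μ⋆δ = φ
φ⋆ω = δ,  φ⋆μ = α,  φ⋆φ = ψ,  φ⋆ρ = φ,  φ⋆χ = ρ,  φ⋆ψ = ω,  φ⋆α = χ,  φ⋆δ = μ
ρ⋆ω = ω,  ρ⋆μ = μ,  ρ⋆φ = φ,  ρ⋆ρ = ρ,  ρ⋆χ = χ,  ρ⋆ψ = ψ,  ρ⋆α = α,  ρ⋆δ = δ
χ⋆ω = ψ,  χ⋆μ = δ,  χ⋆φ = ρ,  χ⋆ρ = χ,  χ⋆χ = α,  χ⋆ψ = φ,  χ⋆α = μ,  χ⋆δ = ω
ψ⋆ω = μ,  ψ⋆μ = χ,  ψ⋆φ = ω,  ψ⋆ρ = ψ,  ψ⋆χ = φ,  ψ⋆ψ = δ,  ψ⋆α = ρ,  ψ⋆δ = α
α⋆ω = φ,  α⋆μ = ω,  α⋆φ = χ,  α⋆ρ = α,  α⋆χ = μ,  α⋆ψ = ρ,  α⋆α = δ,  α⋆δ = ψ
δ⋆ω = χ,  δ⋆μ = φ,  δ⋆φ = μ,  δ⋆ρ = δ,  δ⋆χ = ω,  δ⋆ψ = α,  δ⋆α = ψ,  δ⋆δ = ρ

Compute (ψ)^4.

ρ

ψ^1 = ψ
ψ^2 = ψ ⋆ ψ = δ
ψ^3 = δ ⋆ ψ = α
ψ^4 = α ⋆ ψ = ρ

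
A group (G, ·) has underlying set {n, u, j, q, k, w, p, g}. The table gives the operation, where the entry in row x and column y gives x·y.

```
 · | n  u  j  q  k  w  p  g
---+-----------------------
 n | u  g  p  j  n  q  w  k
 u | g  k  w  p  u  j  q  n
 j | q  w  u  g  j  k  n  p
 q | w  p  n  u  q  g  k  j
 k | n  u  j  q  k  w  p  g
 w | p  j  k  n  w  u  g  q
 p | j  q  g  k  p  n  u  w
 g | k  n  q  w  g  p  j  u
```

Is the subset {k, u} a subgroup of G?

Yes

{k, u} contains the identity k.
Checking products: every product of two elements of {k, u} (read from the table) lies in {k, u}, so the set is closed.
In a finite group, a nonempty closed subset is a subgroup. So {k, u} ≤ G.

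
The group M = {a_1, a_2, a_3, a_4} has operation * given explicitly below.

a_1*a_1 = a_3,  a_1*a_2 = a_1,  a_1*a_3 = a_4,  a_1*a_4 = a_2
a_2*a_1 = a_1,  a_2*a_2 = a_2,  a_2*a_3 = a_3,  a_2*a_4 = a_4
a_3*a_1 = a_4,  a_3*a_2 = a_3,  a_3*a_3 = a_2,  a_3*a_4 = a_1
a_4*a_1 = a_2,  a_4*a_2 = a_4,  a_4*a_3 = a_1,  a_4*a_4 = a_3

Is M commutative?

Yes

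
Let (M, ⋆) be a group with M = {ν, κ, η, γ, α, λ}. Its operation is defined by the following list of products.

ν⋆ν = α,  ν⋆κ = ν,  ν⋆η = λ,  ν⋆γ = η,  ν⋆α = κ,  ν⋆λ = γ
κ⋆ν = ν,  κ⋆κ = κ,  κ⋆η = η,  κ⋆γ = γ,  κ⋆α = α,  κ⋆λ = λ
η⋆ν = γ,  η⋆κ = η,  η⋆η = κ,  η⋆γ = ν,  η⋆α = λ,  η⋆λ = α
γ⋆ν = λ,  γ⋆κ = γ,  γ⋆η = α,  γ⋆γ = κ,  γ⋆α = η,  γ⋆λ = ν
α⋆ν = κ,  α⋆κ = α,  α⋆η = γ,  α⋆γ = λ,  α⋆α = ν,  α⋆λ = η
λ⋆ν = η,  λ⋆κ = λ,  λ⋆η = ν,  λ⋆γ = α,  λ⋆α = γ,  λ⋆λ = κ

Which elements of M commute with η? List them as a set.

{η, κ}

Compare row η with column η entry by entry.
α ⋆ η = γ but η ⋆ α = λ, so α does not.
Collecting the elements that commute with η: C(η) = {η, κ}.
(Structurally, M here is isomorphic to the symmetric group S_3.)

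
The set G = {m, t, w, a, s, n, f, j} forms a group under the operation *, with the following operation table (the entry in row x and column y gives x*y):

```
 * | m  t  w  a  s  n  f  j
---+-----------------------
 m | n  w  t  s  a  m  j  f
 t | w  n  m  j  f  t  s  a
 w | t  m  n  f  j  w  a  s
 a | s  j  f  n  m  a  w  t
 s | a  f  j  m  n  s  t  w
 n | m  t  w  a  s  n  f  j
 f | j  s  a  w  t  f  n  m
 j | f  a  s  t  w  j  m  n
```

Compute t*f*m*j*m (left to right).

t*f = s
s*m = a
a*j = t
t*m = w

w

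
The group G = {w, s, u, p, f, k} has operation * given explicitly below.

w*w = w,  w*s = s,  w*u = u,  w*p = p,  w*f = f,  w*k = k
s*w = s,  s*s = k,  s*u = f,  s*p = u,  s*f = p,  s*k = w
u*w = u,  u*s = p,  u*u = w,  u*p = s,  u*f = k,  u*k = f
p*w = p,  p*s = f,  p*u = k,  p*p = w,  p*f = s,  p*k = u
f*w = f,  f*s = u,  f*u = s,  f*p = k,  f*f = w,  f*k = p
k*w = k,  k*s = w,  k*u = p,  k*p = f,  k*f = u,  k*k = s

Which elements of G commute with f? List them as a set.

Compare row f with column f entry by entry.
s * f = p but f * s = u, so s does not.
Collecting the elements that commute with f: C(f) = {f, w}.
(Structurally, G here is isomorphic to the symmetric group S_3.)

{f, w}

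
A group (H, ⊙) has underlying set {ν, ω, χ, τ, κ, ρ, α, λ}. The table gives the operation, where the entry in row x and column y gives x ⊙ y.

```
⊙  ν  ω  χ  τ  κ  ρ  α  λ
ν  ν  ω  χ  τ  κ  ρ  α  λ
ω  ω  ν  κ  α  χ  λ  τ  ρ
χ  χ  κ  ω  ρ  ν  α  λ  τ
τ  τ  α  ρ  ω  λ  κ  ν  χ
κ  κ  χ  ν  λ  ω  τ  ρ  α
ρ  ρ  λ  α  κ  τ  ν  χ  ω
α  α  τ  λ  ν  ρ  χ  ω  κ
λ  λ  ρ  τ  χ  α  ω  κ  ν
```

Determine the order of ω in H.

The identity element is ν (its row matches the header).
ω^1 = ω
ω^2 = ω ⊙ ω = ν
The first power of ω equal to the identity is ω^2, so ord(ω) = 2.

2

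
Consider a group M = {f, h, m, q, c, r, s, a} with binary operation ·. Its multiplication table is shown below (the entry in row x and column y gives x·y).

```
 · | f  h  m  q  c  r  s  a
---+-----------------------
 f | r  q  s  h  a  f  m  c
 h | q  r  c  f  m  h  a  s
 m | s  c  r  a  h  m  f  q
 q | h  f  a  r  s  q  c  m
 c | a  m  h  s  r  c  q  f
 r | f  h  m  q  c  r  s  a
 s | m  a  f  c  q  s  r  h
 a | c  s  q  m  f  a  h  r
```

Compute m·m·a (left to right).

a

m·m = r
r·a = a
(Structurally, M here is isomorphic to the elementary abelian group (Z_2)^3.)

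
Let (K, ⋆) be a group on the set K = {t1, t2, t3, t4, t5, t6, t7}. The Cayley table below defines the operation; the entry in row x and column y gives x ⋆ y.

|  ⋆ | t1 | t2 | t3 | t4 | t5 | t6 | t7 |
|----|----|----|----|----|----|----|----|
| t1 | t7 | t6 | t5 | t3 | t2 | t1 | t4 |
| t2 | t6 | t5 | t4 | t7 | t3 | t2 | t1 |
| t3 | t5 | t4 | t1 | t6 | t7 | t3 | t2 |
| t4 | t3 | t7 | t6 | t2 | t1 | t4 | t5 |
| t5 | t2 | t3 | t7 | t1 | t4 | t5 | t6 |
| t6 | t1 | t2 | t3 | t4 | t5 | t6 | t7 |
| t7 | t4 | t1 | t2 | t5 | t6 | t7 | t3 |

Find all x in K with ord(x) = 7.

{t1, t2, t3, t4, t5, t7}

Identity is t6. Compute the order of each non-identity element by repeated multiplication:
  t1: t1 → t7 → t4 → t3 → t5 → t2 → t6  (order 7)
  t2: t2 → t5 → t3 → t4 → t7 → t1 → t6  (order 7)
  t3: t3 → t1 → t5 → t7 → t2 → t4 → t6  (order 7)
  t4: t4 → t2 → t7 → t5 → t1 → t3 → t6  (order 7)
  t5: t5 → t4 → t1 → t2 → t3 → t7 → t6  (order 7)
  t7: t7 → t3 → t2 → t1 → t4 → t5 → t6  (order 7)
Elements of order 7: {t1, t2, t3, t4, t5, t7}.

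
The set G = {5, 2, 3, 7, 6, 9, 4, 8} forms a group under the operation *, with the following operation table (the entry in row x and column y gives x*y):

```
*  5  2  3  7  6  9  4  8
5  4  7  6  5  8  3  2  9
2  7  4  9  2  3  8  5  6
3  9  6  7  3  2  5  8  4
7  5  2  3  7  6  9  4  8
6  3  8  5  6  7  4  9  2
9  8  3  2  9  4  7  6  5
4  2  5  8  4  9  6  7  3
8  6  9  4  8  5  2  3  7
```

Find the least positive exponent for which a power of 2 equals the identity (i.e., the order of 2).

The identity element is 7 (its row matches the header).
2^1 = 2
2^2 = 2*2 = 4
2^3 = 4*2 = 5
2^4 = 5*2 = 7
The first power of 2 equal to the identity is 2^4, so ord(2) = 4.

4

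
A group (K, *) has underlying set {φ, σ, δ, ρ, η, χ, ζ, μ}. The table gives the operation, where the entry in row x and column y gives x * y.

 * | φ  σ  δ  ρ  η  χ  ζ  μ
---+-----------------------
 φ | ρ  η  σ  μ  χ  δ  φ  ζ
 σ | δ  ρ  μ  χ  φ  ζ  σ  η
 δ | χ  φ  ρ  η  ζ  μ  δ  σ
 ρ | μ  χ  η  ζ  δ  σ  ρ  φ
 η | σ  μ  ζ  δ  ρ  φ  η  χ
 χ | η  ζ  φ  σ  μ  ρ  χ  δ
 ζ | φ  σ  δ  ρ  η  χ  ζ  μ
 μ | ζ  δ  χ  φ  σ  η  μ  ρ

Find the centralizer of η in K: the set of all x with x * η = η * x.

Compare row η with column η entry by entry.
δ * η = ζ = η * δ, so δ commutes with η.
μ * η = σ but η * μ = χ, so μ does not.
Collecting the elements that commute with η: C(η) = {δ, ζ, η, ρ}.

{δ, ζ, η, ρ}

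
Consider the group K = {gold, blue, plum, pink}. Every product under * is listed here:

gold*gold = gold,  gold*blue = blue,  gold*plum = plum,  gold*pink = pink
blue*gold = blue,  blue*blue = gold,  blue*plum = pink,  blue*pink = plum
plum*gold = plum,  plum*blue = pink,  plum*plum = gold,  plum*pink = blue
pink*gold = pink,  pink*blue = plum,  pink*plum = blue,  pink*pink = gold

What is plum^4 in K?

plum^1 = plum
plum^2 = plum * plum = gold
plum^3 = gold * plum = plum
plum^4 = plum * plum = gold

gold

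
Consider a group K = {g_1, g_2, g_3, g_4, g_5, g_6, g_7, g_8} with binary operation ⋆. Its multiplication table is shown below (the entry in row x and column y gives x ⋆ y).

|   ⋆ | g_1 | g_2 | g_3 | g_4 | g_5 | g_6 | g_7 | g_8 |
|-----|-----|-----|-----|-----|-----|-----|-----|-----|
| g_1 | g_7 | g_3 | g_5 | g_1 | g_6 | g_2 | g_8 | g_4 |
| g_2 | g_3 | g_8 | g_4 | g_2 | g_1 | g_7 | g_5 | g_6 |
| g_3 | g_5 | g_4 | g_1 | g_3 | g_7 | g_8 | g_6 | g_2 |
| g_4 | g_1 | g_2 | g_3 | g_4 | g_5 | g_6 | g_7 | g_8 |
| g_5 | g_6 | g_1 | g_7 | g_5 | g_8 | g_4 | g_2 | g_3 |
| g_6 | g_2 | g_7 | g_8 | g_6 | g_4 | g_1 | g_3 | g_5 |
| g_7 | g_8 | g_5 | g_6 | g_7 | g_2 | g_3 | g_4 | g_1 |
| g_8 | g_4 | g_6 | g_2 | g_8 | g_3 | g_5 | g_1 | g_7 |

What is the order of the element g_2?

The identity element is g_4 (its row matches the header).
g_2^1 = g_2
g_2^2 = g_2 ⋆ g_2 = g_8
g_2^3 = g_8 ⋆ g_2 = g_6
g_2^4 = g_6 ⋆ g_2 = g_7
g_2^5 = g_7 ⋆ g_2 = g_5
g_2^6 = g_5 ⋆ g_2 = g_1
g_2^7 = g_1 ⋆ g_2 = g_3
g_2^8 = g_3 ⋆ g_2 = g_4
The first power of g_2 equal to the identity is g_2^8, so ord(g_2) = 8.

8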